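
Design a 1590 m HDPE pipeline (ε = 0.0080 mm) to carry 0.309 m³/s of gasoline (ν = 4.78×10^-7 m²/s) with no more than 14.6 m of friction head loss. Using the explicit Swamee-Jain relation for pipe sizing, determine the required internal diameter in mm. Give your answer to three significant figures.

Swamee-Jain (Type III): D = 0.66·[ε^1.25·(LQ²/(gh_f))^4.75 + ν·Q^9.4·(L/(gh_f))^5.2]^0.04
LQ²/(gh_f) = 1.060; L/(gh_f) = 11.10
Term 1 = ε^1.25·(…)^4.75 = 5.61×10^-7; Term 2 = ν·Q^9.4·(…)^5.2 = 2.09×10^-6
D = 0.66·(5.61×10^-7 + 2.09×10^-6)^0.04 = 0.3949 m = 395 mm
Check: V = 2.52 m/s, Re = 2.08×10^6, f = 0.01102, h_f = 14.4 m ≈ 14.6 m ✓

D ≈ 395 mm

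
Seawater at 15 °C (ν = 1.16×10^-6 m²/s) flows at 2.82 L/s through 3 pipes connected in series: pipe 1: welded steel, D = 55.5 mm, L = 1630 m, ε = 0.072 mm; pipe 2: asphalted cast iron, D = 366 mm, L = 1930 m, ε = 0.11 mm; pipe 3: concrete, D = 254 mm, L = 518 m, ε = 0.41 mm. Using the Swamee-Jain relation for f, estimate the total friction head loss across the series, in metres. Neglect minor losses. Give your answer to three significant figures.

Pipe 1: V = 1.166 m/s, Re = 5.58×10^4, ε/D = 0.00130, f = 0.02469, h_1 = f(L/D)V²/2g = 50.22 m
Pipe 2: V = 0.02680 m/s, Re = 8460, ε/D = 3.01×10^-4, f = 0.03294, h_2 = f(L/D)V²/2g = 0.006360 m
Pipe 3: V = 0.05565 m/s, Re = 1.22×10^4, ε/D = 0.00161, f = 0.03225, h_3 = f(L/D)V²/2g = 0.01038 m
Series → Q common, losses add: H = Σh = 50.24 m

H ≈ 50.2 m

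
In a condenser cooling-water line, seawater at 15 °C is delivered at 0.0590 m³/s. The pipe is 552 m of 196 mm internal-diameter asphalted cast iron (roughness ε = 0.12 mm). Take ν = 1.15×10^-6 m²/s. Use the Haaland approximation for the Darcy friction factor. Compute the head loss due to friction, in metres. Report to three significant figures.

h_f ≈ 10.2 m

V = 4Q/(πD²) = 4·0.0590/(π·0.196²) = 1.955 m/s
Re = VD/ν = 1.955·0.196/1.15×10^-6 = 3.33×10^5 → turbulent
ε/D = 0.12/196 = 6.12×10^-4
Haaland: f = 0.01859
h_f = f(L/D)V²/(2g) = 0.01859·(552/0.196)·1.955²/(2·9.81) = 10.20 m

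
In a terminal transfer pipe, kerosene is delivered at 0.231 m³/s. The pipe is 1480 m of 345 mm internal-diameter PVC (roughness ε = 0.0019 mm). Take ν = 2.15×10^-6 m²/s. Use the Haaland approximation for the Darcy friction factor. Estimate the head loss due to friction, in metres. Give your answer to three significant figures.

h_f ≈ 18.3 m

V = 4Q/(πD²) = 4·0.231/(π·0.345²) = 2.471 m/s
Re = VD/ν = 2.471·0.345/2.15×10^-6 = 3.97×10^5 → turbulent
ε/D = 0.0019/345 = 5.51×10^-6
Haaland: f = 0.01367
h_f = f(L/D)V²/(2g) = 0.01367·(1480/0.345)·2.471²/(2·9.81) = 18.26 m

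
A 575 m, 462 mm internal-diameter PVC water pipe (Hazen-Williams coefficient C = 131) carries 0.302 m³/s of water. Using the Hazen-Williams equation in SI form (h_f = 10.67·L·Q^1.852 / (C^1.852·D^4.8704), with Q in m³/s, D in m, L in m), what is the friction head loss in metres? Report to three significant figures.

h_f ≈ 3.44 m

h_f = 10.67·575·0.302^1.852 / (131^1.852·0.462^4.8704) = 3.443 m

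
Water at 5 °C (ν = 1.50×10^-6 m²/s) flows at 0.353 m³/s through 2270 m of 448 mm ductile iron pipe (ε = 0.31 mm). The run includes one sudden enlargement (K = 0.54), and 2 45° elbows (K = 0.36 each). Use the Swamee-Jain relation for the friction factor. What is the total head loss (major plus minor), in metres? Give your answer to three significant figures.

H_L ≈ 24.5 m

V = 4Q/(πD²) = 2.239 m/s; V²/2g = 0.2556 m
Re = 6.69×10^5, ε/D = 6.92×10^-4 → f = 0.01868 (Swamee-Jain)
Major: h_f = f(L/D)·V²/2g = 0.01868·5067·0.2556 = 24.20 m
Minor: ΣK = 1.26; h_m = ΣK·V²/2g = 0.3221 m
Total H_L = 24.20 + 0.3221 = 24.52 m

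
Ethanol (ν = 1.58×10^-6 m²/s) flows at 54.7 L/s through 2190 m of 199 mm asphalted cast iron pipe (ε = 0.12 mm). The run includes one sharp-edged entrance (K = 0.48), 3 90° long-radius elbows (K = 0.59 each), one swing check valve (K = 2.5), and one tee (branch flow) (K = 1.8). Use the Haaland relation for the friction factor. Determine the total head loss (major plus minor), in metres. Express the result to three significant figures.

H_L ≈ 34.0 m

V = 4Q/(πD²) = 1.759 m/s; V²/2g = 0.1576 m
Re = 2.22×10^5, ε/D = 6.03×10^-4 → f = 0.01902 (Haaland)
Major: h_f = f(L/D)·V²/2g = 0.01902·11005·0.1576 = 32.99 m
Minor: ΣK = 6.55; h_m = ΣK·V²/2g = 1.033 m
Total H_L = 32.99 + 1.033 = 34.02 m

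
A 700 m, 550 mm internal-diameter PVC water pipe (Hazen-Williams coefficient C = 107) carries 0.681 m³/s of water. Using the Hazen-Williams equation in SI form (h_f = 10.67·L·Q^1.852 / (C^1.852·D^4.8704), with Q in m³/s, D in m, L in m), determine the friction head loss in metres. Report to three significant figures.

h_f ≈ 11.8 m

h_f = 10.67·700·0.681^1.852 / (107^1.852·0.550^4.8704) = 11.76 m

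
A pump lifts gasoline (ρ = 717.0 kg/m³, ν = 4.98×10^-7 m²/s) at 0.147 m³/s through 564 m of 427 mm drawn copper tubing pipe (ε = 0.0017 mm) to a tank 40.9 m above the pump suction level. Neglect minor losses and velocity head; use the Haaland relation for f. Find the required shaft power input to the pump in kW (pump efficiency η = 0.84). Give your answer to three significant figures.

P_shaft ≈ 51.4 kW

V = 4Q/(πD²) = 1.027 m/s; Re = 8.80×10^5; ε/D = 3.98×10^-6; f = 0.01190
h_f = f(L/D)V²/2g = 0.8442 m
Total head H = z + h_f = 40.9 + 0.8442 = 41.74 m
P_hyd = ρgQH = 717.0·9.81·0.147·41.74 = 43.16 kW
P_shaft = P_hyd/η = 43.16/0.84 = 51.38 kW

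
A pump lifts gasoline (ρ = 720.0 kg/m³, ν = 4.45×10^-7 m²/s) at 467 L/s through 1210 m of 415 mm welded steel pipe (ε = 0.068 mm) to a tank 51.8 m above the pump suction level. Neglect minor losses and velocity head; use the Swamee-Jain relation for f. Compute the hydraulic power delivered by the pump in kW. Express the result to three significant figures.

P_hyd ≈ 251 kW

V = 4Q/(πD²) = 3.452 m/s; Re = 3.22×10^6; ε/D = 1.64×10^-4; f = 0.01364
h_f = f(L/D)V²/2g = 24.15 m
Total head H = z + h_f = 51.8 + 24.15 = 75.95 m
P_hyd = ρgQH = 720.0·9.81·0.467·75.95 = 250.5 kW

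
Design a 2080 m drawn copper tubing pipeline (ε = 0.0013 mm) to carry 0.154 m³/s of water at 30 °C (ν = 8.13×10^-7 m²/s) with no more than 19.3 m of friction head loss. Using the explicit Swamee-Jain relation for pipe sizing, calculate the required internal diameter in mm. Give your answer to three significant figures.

Swamee-Jain (Type III): D = 0.66·[ε^1.25·(LQ²/(gh_f))^4.75 + ν·Q^9.4·(L/(gh_f))^5.2]^0.04
LQ²/(gh_f) = 0.2605; L/(gh_f) = 10.99
Term 1 = ε^1.25·(…)^4.75 = 7.38×10^-11; Term 2 = ν·Q^9.4·(…)^5.2 = 4.84×10^-9
D = 0.66·(7.38×10^-11 + 4.84×10^-9)^0.04 = 0.3071 m = 307 mm
Check: V = 2.08 m/s, Re = 7.85×10^5, f = 0.01219, h_f = 18.2 m ≈ 19.3 m ✓

D ≈ 307 mm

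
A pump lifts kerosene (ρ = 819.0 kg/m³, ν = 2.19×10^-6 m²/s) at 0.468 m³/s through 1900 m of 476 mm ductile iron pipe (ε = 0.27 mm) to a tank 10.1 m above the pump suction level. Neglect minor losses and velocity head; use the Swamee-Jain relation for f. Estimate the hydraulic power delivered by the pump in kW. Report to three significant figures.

P_hyd ≈ 134 kW

V = 4Q/(πD²) = 2.630 m/s; Re = 5.72×10^5; ε/D = 5.67×10^-4; f = 0.01808
h_f = f(L/D)V²/2g = 25.44 m
Total head H = z + h_f = 10.1 + 25.44 = 35.54 m
P_hyd = ρgQH = 819.0·9.81·0.468·35.54 = 133.6 kW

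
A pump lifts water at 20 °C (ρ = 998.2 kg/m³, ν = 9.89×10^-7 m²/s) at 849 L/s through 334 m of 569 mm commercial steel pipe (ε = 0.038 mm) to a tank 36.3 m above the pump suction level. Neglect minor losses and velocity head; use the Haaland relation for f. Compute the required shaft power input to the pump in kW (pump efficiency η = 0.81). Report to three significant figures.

P_shaft ≈ 414 kW

V = 4Q/(πD²) = 3.339 m/s; Re = 1.92×10^6; ε/D = 6.68×10^-5; f = 0.01213
h_f = f(L/D)V²/2g = 4.045 m
Total head H = z + h_f = 36.3 + 4.045 = 40.34 m
P_hyd = ρgQH = 998.2·9.81·0.849·40.34 = 335.4 kW
P_shaft = P_hyd/η = 335.4/0.81 = 414.1 kW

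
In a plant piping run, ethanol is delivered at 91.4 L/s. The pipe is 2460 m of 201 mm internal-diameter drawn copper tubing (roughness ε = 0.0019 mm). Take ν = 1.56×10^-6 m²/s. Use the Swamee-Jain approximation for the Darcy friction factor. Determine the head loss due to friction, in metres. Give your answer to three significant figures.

h_f ≈ 72.2 m

V = 4Q/(πD²) = 4·0.0914/(π·0.201²) = 2.880 m/s
Re = VD/ν = 2.880·0.201/1.56×10^-6 = 3.71×10^5 → turbulent
ε/D = 0.0019/201 = 9.45×10^-6
Swamee-Jain: f = 0.01394
h_f = f(L/D)V²/(2g) = 0.01394·(2460/0.201)·2.880²/(2·9.81) = 72.17 m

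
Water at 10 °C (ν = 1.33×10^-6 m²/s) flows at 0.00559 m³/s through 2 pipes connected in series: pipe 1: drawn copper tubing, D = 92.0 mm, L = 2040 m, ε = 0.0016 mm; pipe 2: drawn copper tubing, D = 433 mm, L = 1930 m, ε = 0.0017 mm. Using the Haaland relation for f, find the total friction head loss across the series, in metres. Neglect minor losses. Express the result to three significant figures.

H ≈ 16.0 m

Pipe 1: V = 0.8409 m/s, Re = 5.82×10^4, ε/D = 1.74×10^-5, f = 0.02007, h_1 = f(L/D)V²/2g = 16.04 m
Pipe 2: V = 0.03796 m/s, Re = 1.24×10^4, ε/D = 3.93×10^-6, f = 0.02917, h_2 = f(L/D)V²/2g = 0.009549 m
Series → Q common, losses add: H = Σh = 16.05 m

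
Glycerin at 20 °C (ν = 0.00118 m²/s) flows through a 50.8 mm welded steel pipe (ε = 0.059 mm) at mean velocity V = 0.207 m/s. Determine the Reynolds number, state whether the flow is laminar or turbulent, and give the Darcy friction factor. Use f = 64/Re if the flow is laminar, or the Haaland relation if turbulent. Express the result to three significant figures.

Re ≈ 8.91; laminar; f = 64/Re ≈ 7.18

Re = VD/ν = 0.2070·0.0508/0.00118 = 8.91
Re < 2300 → laminar → f = 64/Re = 7.182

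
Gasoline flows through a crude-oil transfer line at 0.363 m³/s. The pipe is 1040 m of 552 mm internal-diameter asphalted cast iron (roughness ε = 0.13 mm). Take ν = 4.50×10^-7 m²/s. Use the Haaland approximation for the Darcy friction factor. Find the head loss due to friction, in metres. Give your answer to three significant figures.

h_f ≈ 3.24 m

V = 4Q/(πD²) = 4·0.363/(π·0.552²) = 1.517 m/s
Re = VD/ν = 1.517·0.552/4.50×10^-7 = 1.86×10^6 → turbulent
ε/D = 0.13/552 = 2.36×10^-4
Haaland: f = 0.01465
h_f = f(L/D)V²/(2g) = 0.01465·(1040/0.552)·1.517²/(2·9.81) = 3.237 m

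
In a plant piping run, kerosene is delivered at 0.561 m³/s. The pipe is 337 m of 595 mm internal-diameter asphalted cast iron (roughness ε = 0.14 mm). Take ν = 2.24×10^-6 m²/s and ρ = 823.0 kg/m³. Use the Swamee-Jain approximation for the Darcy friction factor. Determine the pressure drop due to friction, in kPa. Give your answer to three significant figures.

Δp ≈ 14.9 kPa

V = 4Q/(πD²) = 4·0.561/(π·0.595²) = 2.018 m/s
Re = VD/ν = 2.018·0.595/2.24×10^-6 = 5.36×10^5 → turbulent
ε/D = 0.14/595 = 2.35×10^-4
Swamee-Jain: f = 0.01575
h_f = f(L/D)V²/(2g) = 0.01575·(337/0.595)·2.018²/(2·9.81) = 1.851 m
Δp = ρg·h_f = 823.0·9.81·1.851 = 14.94 kPa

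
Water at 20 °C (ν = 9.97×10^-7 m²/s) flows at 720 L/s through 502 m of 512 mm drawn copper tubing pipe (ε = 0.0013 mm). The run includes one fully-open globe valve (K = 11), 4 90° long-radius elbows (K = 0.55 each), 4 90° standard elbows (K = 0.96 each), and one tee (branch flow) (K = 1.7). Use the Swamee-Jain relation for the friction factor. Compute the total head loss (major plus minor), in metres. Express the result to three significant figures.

H_L ≈ 18.2 m

V = 4Q/(πD²) = 3.497 m/s; V²/2g = 0.6233 m
Re = 1.80×10^6, ε/D = 2.54×10^-6 → f = 0.01064 (Swamee-Jain)
Major: h_f = f(L/D)·V²/2g = 0.01064·980.5·0.6233 = 6.500 m
Minor: ΣK = 18.7; h_m = ΣK·V²/2g = 11.68 m
Total H_L = 6.500 + 11.68 = 18.18 m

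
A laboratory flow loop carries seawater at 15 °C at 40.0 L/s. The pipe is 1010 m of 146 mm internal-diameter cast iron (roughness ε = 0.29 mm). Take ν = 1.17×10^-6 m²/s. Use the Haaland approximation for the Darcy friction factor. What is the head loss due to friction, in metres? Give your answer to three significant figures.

h_f ≈ 48.2 m

V = 4Q/(πD²) = 4·0.0400/(π·0.146²) = 2.389 m/s
Re = VD/ν = 2.389·0.146/1.17×10^-6 = 2.98×10^5 → turbulent
ε/D = 0.29/146 = 0.00199
Haaland: f = 0.02396
h_f = f(L/D)V²/(2g) = 0.02396·(1010/0.146)·2.389²/(2·9.81) = 48.23 m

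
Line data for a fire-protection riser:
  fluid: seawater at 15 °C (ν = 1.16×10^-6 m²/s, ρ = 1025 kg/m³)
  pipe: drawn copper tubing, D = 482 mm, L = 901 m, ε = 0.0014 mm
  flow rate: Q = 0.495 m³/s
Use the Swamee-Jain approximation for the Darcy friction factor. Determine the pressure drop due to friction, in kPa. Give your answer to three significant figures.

V = 4Q/(πD²) = 4·0.495/(π·0.482²) = 2.713 m/s
Re = VD/ν = 2.713·0.482/1.16×10^-6 = 1.13×10^6 → turbulent
ε/D = 0.0014/482 = 2.90×10^-6
Swamee-Jain: f = 0.01146
h_f = f(L/D)V²/(2g) = 0.01146·(901/0.482)·2.713²/(2·9.81) = 8.032 m
Δp = ρg·h_f = 1025·9.81·8.032 = 80.77 kPa

Δp ≈ 80.8 kPa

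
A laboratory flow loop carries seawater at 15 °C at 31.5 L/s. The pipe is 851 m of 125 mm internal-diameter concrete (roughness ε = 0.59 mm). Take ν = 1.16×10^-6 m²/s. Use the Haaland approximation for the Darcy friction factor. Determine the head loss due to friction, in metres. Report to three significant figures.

h_f ≈ 69.1 m

V = 4Q/(πD²) = 4·0.0315/(π·0.125²) = 2.567 m/s
Re = VD/ν = 2.567·0.125/1.16×10^-6 = 2.77×10^5 → turbulent
ε/D = 0.59/125 = 0.00472
Haaland: f = 0.03023
h_f = f(L/D)V²/(2g) = 0.03023·(851/0.125)·2.567²/(2·9.81) = 69.11 m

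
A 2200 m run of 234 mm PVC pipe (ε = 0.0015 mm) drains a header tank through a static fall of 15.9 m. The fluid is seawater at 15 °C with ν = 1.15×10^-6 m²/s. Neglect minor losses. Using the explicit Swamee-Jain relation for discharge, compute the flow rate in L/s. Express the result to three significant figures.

Swamee-Jain (Type II): Q = -0.965·√(gD⁵h_f/L)·ln[ε/(3.7D) + √(3.17ν²L/(gD³h_f))]
√(gD⁵h_f/L) = √(9.81·0.234⁵·15.9/2200) = 0.007053
ε/(3.7D) = 1.73×10^-6; √(3.17ν²L/(gD³h_f)) = 6.79×10^-5
Q = -0.965·0.007053·ln(6.967×10^-5) = 0.06515 m³/s
Check: V = 1.51 m/s, Re = 3.08×10^5, f = 0.01438, h_f = 15.8 m ≈ 15.9 m ✓

Q ≈ 65.1 L/s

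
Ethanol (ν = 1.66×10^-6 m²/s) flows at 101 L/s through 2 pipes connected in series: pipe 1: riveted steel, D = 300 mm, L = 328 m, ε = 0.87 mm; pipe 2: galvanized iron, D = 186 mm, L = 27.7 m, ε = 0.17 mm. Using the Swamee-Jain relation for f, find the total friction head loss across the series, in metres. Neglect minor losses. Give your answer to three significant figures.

Pipe 1: V = 1.429 m/s, Re = 2.58×10^5, ε/D = 0.00290, f = 0.02661, h_1 = f(L/D)V²/2g = 3.028 m
Pipe 2: V = 3.717 m/s, Re = 4.16×10^5, ε/D = 9.14×10^-4, f = 0.02010, h_2 = f(L/D)V²/2g = 2.108 m
Series → Q common, losses add: H = Σh = 5.136 m

H ≈ 5.14 m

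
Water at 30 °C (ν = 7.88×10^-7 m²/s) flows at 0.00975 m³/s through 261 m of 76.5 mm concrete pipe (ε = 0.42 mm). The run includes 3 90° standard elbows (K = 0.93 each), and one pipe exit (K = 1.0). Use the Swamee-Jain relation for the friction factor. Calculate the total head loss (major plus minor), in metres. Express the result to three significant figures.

H_L ≈ 25.8 m

V = 4Q/(πD²) = 2.121 m/s; V²/2g = 0.2293 m
Re = 2.06×10^5, ε/D = 0.00549 → f = 0.03185 (Swamee-Jain)
Major: h_f = f(L/D)·V²/2g = 0.03185·3412·0.2293 = 24.92 m
Minor: ΣK = 3.79; h_m = ΣK·V²/2g = 0.8692 m
Total H_L = 24.92 + 0.8692 = 25.79 m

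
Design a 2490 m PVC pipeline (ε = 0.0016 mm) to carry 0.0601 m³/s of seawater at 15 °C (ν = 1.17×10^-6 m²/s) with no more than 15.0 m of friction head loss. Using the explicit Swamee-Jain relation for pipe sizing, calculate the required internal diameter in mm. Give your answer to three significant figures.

D ≈ 239 mm

Swamee-Jain (Type III): D = 0.66·[ε^1.25·(LQ²/(gh_f))^4.75 + ν·Q^9.4·(L/(gh_f))^5.2]^0.04
LQ²/(gh_f) = 0.06112; L/(gh_f) = 16.92
Term 1 = ε^1.25·(…)^4.75 = 9.76×10^-14; Term 2 = ν·Q^9.4·(…)^5.2 = 9.49×10^-12
D = 0.66·(9.76×10^-14 + 9.49×10^-12)^0.04 = 0.2392 m = 239 mm
Check: V = 1.34 m/s, Re = 2.73×10^5, f = 0.01470, h_f = 13.9 m ≈ 15.0 m ✓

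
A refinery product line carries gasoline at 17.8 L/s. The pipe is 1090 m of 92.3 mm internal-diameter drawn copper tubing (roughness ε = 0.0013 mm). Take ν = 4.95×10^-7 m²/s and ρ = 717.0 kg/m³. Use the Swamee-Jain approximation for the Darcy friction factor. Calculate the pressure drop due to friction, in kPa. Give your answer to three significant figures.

V = 4Q/(πD²) = 4·0.0178/(π·0.0923²) = 2.660 m/s
Re = VD/ν = 2.660·0.0923/4.95×10^-7 = 4.96×10^5 → turbulent
ε/D = 0.0013/92.3 = 1.41×10^-5
Swamee-Jain: f = 0.01333
h_f = f(L/D)V²/(2g) = 0.01333·(1090/0.0923)·2.660²/(2·9.81) = 56.79 m
Δp = ρg·h_f = 717.0·9.81·56.79 = 399.5 kPa

Δp ≈ 399 kPa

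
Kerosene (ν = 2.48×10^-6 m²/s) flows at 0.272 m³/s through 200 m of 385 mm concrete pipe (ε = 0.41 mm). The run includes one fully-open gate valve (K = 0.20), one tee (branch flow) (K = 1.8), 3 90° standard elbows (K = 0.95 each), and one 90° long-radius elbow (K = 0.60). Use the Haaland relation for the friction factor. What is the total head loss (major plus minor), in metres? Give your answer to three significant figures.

V = 4Q/(πD²) = 2.336 m/s; V²/2g = 0.2782 m
Re = 3.63×10^5, ε/D = 0.00106 → f = 0.02066 (Haaland)
Major: h_f = f(L/D)·V²/2g = 0.02066·519.5·0.2782 = 2.986 m
Minor: ΣK = 5.45; h_m = ΣK·V²/2g = 1.516 m
Total H_L = 2.986 + 1.516 = 4.503 m

H_L ≈ 4.50 m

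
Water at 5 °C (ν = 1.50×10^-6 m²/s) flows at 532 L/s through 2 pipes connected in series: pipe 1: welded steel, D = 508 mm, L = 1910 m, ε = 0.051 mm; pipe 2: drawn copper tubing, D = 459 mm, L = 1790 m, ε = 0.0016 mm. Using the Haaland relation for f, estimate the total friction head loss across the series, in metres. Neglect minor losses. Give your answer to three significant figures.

H ≈ 41.8 m

Pipe 1: V = 2.625 m/s, Re = 8.89×10^5, ε/D = 1.00×10^-4, f = 0.01346, h_1 = f(L/D)V²/2g = 17.78 m
Pipe 2: V = 3.215 m/s, Re = 9.84×10^5, ε/D = 3.49×10^-6, f = 0.01168, h_2 = f(L/D)V²/2g = 23.99 m
Series → Q common, losses add: H = Σh = 41.76 m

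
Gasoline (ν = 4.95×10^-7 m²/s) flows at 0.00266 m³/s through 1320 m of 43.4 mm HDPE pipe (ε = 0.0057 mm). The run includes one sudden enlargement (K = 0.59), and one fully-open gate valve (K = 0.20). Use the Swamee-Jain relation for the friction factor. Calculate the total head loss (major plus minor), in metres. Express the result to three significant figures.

V = 4Q/(πD²) = 1.798 m/s; V²/2g = 0.1648 m
Re = 1.58×10^5, ε/D = 1.31×10^-4 → f = 0.01725 (Swamee-Jain)
Major: h_f = f(L/D)·V²/2g = 0.01725·30415·0.1648 = 86.46 m
Minor: ΣK = 0.790; h_m = ΣK·V²/2g = 0.1302 m
Total H_L = 86.46 + 0.1302 = 86.59 m

H_L ≈ 86.6 m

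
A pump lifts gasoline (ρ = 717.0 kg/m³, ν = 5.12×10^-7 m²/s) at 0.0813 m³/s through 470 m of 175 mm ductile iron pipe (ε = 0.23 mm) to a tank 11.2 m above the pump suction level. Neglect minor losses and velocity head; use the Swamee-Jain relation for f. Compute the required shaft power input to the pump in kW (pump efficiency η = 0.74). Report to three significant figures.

V = 4Q/(πD²) = 3.380 m/s; Re = 1.16×10^6; ε/D = 0.00131; f = 0.02130
h_f = f(L/D)V²/2g = 33.32 m
Total head H = z + h_f = 11.2 + 33.32 = 44.52 m
P_hyd = ρgQH = 717.0·9.81·0.0813·44.52 = 25.46 kW
P_shaft = P_hyd/η = 25.46/0.74 = 34.40 kW

P_shaft ≈ 34.4 kW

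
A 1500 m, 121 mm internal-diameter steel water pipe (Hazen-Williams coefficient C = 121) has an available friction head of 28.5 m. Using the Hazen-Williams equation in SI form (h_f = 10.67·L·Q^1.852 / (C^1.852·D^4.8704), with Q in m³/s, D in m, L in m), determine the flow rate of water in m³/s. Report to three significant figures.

Q ≈ 0.0154 m³/s

Rearranging: Q = [h_f·C^1.852·D^4.8704 / (10.67·L)]^(1/1.852)
Q = [28.5·121^1.852·0.121^4.8704 / (10.67·1500)]^0.540 = 0.01535 m³/s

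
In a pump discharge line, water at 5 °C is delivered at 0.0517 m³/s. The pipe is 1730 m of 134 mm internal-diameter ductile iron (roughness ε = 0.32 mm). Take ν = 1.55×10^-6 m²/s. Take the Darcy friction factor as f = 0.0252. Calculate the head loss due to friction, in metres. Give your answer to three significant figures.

V = 4Q/(πD²) = 4·0.0517/(π·0.134²) = 3.666 m/s
h_f = f(L/D)V²/(2g) = 0.02520·(1730/0.134)·3.666²/(2·9.81) = 222.9 m

h_f ≈ 223 m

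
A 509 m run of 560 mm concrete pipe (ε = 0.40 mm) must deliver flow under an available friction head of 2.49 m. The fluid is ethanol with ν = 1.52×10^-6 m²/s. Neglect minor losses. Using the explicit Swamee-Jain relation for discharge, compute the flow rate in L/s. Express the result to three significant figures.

Swamee-Jain (Type II): Q = -0.965·√(gD⁵h_f/L)·ln[ε/(3.7D) + √(3.17ν²L/(gD³h_f))]
√(gD⁵h_f/L) = √(9.81·0.560⁵·2.49/509) = 0.05141
ε/(3.7D) = 1.93×10^-4; √(3.17ν²L/(gD³h_f)) = 2.95×10^-5
Q = -0.965·0.05141·ln(2.225×10^-4) = 0.4172 m³/s
Check: V = 1.69 m/s, Re = 6.24×10^5, f = 0.01885, h_f = 2.51 m ≈ 2.49 m ✓

Q ≈ 417 L/s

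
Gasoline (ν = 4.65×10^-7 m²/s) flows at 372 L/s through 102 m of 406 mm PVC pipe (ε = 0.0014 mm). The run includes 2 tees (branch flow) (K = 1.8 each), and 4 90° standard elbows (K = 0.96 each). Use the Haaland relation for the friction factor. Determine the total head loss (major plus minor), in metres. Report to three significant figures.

H_L ≈ 4.20 m

V = 4Q/(πD²) = 2.873 m/s; V²/2g = 0.4208 m
Re = 2.51×10^6, ε/D = 3.45×10^-6 → f = 0.01009 (Haaland)
Major: h_f = f(L/D)·V²/2g = 0.01009·251.2·0.4208 = 1.067 m
Minor: ΣK = 7.44; h_m = ΣK·V²/2g = 3.131 m
Total H_L = 1.067 + 3.131 = 4.198 m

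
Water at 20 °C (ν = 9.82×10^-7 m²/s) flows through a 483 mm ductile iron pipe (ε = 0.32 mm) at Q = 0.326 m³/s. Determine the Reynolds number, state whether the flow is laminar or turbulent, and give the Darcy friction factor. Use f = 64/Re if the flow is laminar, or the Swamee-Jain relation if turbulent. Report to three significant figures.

V = 4Q/(πD²) = 1.779 m/s
Re = VD/ν = 1.779·0.483/9.82×10^-7 = 8.75×10^5
Re > 4000 → turbulent; ε/D = 6.63×10^-4
Swamee-Jain: f = 0.01837

Re ≈ 8.75×10^5; turbulent; f ≈ 0.0184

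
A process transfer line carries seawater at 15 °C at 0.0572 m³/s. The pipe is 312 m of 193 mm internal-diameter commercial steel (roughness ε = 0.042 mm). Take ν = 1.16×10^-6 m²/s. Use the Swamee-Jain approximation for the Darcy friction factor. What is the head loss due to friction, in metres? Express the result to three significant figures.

V = 4Q/(πD²) = 4·0.0572/(π·0.193²) = 1.955 m/s
Re = VD/ν = 1.955·0.193/1.16×10^-6 = 3.25×10^5 → turbulent
ε/D = 0.042/193 = 2.18×10^-4
Swamee-Jain: f = 0.01631
h_f = f(L/D)V²/(2g) = 0.01631·(312/0.193)·1.955²/(2·9.81) = 5.137 m

h_f ≈ 5.14 m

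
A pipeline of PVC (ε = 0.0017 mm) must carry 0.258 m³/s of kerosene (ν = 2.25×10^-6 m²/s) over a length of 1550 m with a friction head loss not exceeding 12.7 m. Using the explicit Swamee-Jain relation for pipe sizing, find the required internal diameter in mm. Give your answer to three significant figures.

Swamee-Jain (Type III): D = 0.66·[ε^1.25·(LQ²/(gh_f))^4.75 + ν·Q^9.4·(L/(gh_f))^5.2]^0.04
LQ²/(gh_f) = 0.8281; L/(gh_f) = 12.44
Term 1 = ε^1.25·(…)^4.75 = 2.51×10^-8; Term 2 = ν·Q^9.4·(…)^5.2 = 3.27×10^-6
D = 0.66·(2.51×10^-8 + 3.27×10^-6)^0.04 = 0.3983 m = 398 mm
Check: V = 2.07 m/s, Re = 3.67×10^5, f = 0.01391, h_f = 11.8 m ≈ 12.7 m ✓

D ≈ 398 mm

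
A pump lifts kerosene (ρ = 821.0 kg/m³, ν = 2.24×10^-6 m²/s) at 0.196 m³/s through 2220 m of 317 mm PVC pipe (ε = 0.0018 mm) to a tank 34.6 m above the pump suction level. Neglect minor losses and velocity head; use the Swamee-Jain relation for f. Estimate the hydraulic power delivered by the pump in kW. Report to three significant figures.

P_hyd ≈ 103 kW

V = 4Q/(πD²) = 2.483 m/s; Re = 3.51×10^5; ε/D = 5.68×10^-6; f = 0.01403
h_f = f(L/D)V²/2g = 30.89 m
Total head H = z + h_f = 34.6 + 30.89 = 65.49 m
P_hyd = ρgQH = 821.0·9.81·0.196·65.49 = 103.4 kW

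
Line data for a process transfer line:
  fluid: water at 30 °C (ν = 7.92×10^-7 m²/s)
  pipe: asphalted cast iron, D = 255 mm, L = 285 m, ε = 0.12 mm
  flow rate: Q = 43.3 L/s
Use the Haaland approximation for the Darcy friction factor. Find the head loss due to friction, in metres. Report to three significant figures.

V = 4Q/(πD²) = 4·0.0433/(π·0.255²) = 0.8478 m/s
Re = VD/ν = 0.8478·0.255/7.92×10^-7 = 2.73×10^5 → turbulent
ε/D = 0.12/255 = 4.71×10^-4
Haaland: f = 0.01802
h_f = f(L/D)V²/(2g) = 0.01802·(285/0.255)·0.8478²/(2·9.81) = 0.7379 m

h_f ≈ 0.738 m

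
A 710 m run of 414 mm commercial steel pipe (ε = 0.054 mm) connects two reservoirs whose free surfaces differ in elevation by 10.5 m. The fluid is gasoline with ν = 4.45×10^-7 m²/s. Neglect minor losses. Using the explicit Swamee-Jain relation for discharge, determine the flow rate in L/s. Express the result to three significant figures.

Q ≈ 407 L/s

Swamee-Jain (Type II): Q = -0.965·√(gD⁵h_f/L)·ln[ε/(3.7D) + √(3.17ν²L/(gD³h_f))]
√(gD⁵h_f/L) = √(9.81·0.414⁵·10.5/710) = 0.04200
ε/(3.7D) = 3.53×10^-5; √(3.17ν²L/(gD³h_f)) = 7.81×10^-6
Q = -0.965·0.04200·ln(4.306×10^-5) = 0.4075 m³/s
Check: V = 3.03 m/s, Re = 2.82×10^6, f = 0.01319, h_f = 10.6 m ≈ 10.5 m ✓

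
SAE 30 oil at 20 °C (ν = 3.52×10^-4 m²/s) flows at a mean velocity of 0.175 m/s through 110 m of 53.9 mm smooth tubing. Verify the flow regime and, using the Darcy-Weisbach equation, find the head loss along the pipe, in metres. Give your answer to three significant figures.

h_f ≈ 7.61 m

Re = VD/ν = 0.175·0.05390/3.52×10^-4 = 26.8 → laminar (Re < 2300)
f = 64/Re = 2.388
h_f = f(L/D)V²/(2g) = 2.388·(110/0.05390)·0.175²/(2·9.81) = 7.608 m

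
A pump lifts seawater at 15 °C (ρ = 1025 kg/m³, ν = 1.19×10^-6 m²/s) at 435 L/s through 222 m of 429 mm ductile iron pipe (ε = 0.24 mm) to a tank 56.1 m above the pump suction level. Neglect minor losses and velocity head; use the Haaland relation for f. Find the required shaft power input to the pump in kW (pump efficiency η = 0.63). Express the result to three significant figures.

P_shaft ≈ 419 kW

V = 4Q/(πD²) = 3.009 m/s; Re = 1.08×10^6; ε/D = 5.59×10^-4; f = 0.01754
h_f = f(L/D)V²/2g = 4.189 m
Total head H = z + h_f = 56.1 + 4.189 = 60.29 m
P_hyd = ρgQH = 1025·9.81·0.435·60.29 = 263.7 kW
P_shaft = P_hyd/η = 263.7/0.63 = 418.6 kW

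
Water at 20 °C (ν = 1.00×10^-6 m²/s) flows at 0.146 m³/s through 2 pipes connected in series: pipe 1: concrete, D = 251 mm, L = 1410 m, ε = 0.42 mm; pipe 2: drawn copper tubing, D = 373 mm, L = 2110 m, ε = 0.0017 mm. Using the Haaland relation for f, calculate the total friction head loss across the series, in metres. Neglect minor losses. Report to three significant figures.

H ≈ 63.2 m

Pipe 1: V = 2.951 m/s, Re = 7.41×10^5, ε/D = 0.00167, f = 0.02264, h_1 = f(L/D)V²/2g = 56.44 m
Pipe 2: V = 1.336 m/s, Re = 4.98×10^5, ε/D = 4.56×10^-6, f = 0.01312, h_2 = f(L/D)V²/2g = 6.753 m
Series → Q common, losses add: H = Σh = 63.19 m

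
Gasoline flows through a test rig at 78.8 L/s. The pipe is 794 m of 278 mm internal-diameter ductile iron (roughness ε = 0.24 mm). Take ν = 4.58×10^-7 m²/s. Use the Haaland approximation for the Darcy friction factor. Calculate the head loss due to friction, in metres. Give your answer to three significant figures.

h_f ≈ 4.75 m

V = 4Q/(πD²) = 4·0.0788/(π·0.278²) = 1.298 m/s
Re = VD/ν = 1.298·0.278/4.58×10^-7 = 7.88×10^5 → turbulent
ε/D = 0.24/278 = 8.63×10^-4
Haaland: f = 0.01936
h_f = f(L/D)V²/(2g) = 0.01936·(794/0.278)·1.298²/(2·9.81) = 4.751 m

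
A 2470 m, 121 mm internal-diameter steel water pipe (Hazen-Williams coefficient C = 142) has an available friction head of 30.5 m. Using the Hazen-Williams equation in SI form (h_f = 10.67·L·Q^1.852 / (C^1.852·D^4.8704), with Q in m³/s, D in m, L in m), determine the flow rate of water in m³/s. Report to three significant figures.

Q ≈ 0.0143 m³/s

Rearranging: Q = [h_f·C^1.852·D^4.8704 / (10.67·L)]^(1/1.852)
Q = [30.5·142^1.852·0.121^4.8704 / (10.67·2470)]^0.540 = 0.01427 m³/s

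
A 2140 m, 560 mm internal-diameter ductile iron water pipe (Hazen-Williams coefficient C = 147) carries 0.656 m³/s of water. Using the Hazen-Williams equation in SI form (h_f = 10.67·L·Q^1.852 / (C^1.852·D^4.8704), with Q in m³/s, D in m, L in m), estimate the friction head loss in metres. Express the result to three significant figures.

h_f ≈ 17.1 m

h_f = 10.67·2140·0.656^1.852 / (147^1.852·0.560^4.8704) = 17.06 m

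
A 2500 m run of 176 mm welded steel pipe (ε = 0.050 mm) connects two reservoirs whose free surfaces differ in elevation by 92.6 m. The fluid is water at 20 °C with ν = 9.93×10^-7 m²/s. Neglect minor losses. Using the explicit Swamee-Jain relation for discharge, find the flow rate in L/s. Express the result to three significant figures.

Swamee-Jain (Type II): Q = -0.965·√(gD⁵h_f/L)·ln[ε/(3.7D) + √(3.17ν²L/(gD³h_f))]
√(gD⁵h_f/L) = √(9.81·0.176⁵·92.6/2500) = 0.007833
ε/(3.7D) = 7.68×10^-5; √(3.17ν²L/(gD³h_f)) = 3.97×10^-5
Q = -0.965·0.007833·ln(1.165×10^-4) = 0.06847 m³/s
Check: V = 2.81 m/s, Re = 4.99×10^5, f = 0.01625, h_f = 93.2 m ≈ 92.6 m ✓

Q ≈ 68.5 L/s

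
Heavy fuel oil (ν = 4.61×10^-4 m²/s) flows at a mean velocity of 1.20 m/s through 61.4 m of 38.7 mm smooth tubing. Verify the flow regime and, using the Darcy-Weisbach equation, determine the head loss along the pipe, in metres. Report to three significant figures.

h_f ≈ 74.0 m

Re = VD/ν = 1.20·0.03870/4.61×10^-4 = 101 → laminar (Re < 2300)
f = 64/Re = 0.6353
h_f = f(L/D)V²/(2g) = 0.6353·(61.4/0.03870)·1.20²/(2·9.81) = 73.98 m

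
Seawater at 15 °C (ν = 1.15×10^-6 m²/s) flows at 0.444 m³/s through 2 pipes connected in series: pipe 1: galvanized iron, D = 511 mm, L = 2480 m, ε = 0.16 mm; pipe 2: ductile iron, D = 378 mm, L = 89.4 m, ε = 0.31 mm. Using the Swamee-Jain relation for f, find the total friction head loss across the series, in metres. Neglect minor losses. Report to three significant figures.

Pipe 1: V = 2.165 m/s, Re = 9.62×10^5, ε/D = 3.13×10^-4, f = 0.01590, h_1 = f(L/D)V²/2g = 18.43 m
Pipe 2: V = 3.956 m/s, Re = 1.30×10^6, ε/D = 8.20×10^-4, f = 0.01907, h_2 = f(L/D)V²/2g = 3.599 m
Series → Q common, losses add: H = Σh = 22.03 m

H ≈ 22.0 m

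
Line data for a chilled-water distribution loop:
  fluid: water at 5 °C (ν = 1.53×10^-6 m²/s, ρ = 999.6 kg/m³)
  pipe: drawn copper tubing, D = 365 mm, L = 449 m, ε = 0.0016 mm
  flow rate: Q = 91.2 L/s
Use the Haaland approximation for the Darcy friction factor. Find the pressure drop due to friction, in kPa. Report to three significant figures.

V = 4Q/(πD²) = 4·0.0912/(π·0.365²) = 0.8716 m/s
Re = VD/ν = 0.8716·0.365/1.53×10^-6 = 2.08×10^5 → turbulent
ε/D = 0.0016/365 = 4.38×10^-6
Haaland: f = 0.01541
h_f = f(L/D)V²/(2g) = 0.01541·(449/0.365)·0.8716²/(2·9.81) = 0.7339 m
Δp = ρg·h_f = 999.6·9.81·0.7339 = 7.197 kPa

Δp ≈ 7.20 kPa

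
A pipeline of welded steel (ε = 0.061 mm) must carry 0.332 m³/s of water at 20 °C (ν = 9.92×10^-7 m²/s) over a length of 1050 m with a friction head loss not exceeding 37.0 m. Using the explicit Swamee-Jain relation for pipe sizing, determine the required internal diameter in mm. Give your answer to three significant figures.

Swamee-Jain (Type III): D = 0.66·[ε^1.25·(LQ²/(gh_f))^4.75 + ν·Q^9.4·(L/(gh_f))^5.2]^0.04
LQ²/(gh_f) = 0.3189; L/(gh_f) = 2.893
Term 1 = ε^1.25·(…)^4.75 = 2.36×10^-8; Term 2 = ν·Q^9.4·(…)^5.2 = 7.84×10^-9
D = 0.66·(2.36×10^-8 + 7.84×10^-9)^0.04 = 0.3307 m = 331 mm
Check: V = 3.86 m/s, Re = 1.29×10^6, f = 0.01440, h_f = 34.8 m ≈ 37.0 m ✓

D ≈ 331 mm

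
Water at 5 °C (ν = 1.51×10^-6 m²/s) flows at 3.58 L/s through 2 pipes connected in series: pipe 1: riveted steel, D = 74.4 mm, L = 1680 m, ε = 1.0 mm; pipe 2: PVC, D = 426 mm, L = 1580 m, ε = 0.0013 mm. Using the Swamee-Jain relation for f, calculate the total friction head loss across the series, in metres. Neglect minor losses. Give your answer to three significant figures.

Pipe 1: V = 0.8235 m/s, Re = 4.06×10^4, ε/D = 0.0134, f = 0.04364, h_1 = f(L/D)V²/2g = 34.06 m
Pipe 2: V = 0.02512 m/s, Re = 7090, ε/D = 3.05×10^-6, f = 0.03413, h_2 = f(L/D)V²/2g = 0.004071 m
Series → Q common, losses add: H = Σh = 34.06 m

H ≈ 34.1 m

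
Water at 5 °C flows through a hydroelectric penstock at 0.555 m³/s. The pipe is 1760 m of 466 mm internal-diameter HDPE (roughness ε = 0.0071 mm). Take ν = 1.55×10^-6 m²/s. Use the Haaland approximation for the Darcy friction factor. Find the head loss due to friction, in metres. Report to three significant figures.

h_f ≈ 24.3 m

V = 4Q/(πD²) = 4·0.555/(π·0.466²) = 3.254 m/s
Re = VD/ν = 3.254·0.466/1.55×10^-6 = 9.78×10^5 → turbulent
ε/D = 0.0071/466 = 1.52×10^-5
Haaland: f = 0.01191
h_f = f(L/D)V²/(2g) = 0.01191·(1760/0.466)·3.254²/(2·9.81) = 24.27 m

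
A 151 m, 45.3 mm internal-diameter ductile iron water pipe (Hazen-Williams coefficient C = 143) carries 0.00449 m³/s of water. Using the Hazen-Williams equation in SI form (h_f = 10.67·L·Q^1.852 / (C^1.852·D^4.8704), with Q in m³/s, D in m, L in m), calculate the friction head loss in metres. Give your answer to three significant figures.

h_f ≈ 25.9 m

h_f = 10.67·151·0.00449^1.852 / (143^1.852·0.0453^4.8704) = 25.87 m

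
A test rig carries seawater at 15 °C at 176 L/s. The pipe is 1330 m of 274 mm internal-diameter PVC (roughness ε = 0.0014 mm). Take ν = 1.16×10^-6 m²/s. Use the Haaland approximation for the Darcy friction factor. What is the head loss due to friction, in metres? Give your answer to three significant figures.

V = 4Q/(πD²) = 4·0.176/(π·0.274²) = 2.985 m/s
Re = VD/ν = 2.985·0.274/1.16×10^-6 = 7.05×10^5 → turbulent
ε/D = 0.0014/274 = 5.11×10^-6
Haaland: f = 0.01237
h_f = f(L/D)V²/(2g) = 0.01237·(1330/0.274)·2.985²/(2·9.81) = 27.26 m

h_f ≈ 27.3 m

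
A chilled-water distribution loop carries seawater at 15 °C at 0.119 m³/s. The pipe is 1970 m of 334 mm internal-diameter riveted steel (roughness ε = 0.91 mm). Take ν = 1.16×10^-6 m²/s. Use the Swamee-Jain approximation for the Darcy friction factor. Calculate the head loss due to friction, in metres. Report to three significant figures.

h_f ≈ 14.4 m

V = 4Q/(πD²) = 4·0.119/(π·0.334²) = 1.358 m/s
Re = VD/ν = 1.358·0.334/1.16×10^-6 = 3.91×10^5 → turbulent
ε/D = 0.91/334 = 0.00272
Swamee-Jain: f = 0.02597
h_f = f(L/D)V²/(2g) = 0.02597·(1970/0.334)·1.358²/(2·9.81) = 14.40 m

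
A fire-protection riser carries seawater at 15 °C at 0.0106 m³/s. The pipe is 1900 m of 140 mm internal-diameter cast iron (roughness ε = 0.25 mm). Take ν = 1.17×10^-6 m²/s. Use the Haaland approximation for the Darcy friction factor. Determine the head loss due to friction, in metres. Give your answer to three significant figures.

h_f ≈ 8.10 m

V = 4Q/(πD²) = 4·0.0106/(π·0.140²) = 0.6886 m/s
Re = VD/ν = 0.6886·0.140/1.17×10^-6 = 8.24×10^4 → turbulent
ε/D = 0.25/140 = 0.00179
Haaland: f = 0.02471
h_f = f(L/D)V²/(2g) = 0.02471·(1900/0.140)·0.6886²/(2·9.81) = 8.103 m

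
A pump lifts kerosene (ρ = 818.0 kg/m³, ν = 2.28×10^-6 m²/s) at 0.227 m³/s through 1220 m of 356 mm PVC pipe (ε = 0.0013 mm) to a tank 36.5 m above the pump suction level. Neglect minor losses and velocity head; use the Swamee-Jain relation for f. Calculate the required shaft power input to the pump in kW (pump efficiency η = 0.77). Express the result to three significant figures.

V = 4Q/(πD²) = 2.281 m/s; Re = 3.56×10^5; ε/D = 3.65×10^-6; f = 0.01397
h_f = f(L/D)V²/2g = 12.69 m
Total head H = z + h_f = 36.5 + 12.69 = 49.19 m
P_hyd = ρgQH = 818.0·9.81·0.227·49.19 = 89.61 kW
P_shaft = P_hyd/η = 89.61/0.77 = 116.4 kW

P_shaft ≈ 116 kW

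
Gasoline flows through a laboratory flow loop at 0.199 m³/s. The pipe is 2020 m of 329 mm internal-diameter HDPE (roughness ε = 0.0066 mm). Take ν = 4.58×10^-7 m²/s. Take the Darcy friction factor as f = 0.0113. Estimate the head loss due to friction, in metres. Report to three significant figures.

V = 4Q/(πD²) = 4·0.199/(π·0.329²) = 2.341 m/s
h_f = f(L/D)V²/(2g) = 0.01130·(2020/0.329)·2.341²/(2·9.81) = 19.38 m

h_f ≈ 19.4 m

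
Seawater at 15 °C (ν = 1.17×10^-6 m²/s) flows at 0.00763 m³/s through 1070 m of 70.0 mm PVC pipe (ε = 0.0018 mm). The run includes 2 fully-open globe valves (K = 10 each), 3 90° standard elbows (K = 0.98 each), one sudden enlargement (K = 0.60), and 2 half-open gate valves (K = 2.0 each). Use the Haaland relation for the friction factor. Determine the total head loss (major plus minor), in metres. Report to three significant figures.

H_L ≈ 58.6 m

V = 4Q/(πD²) = 1.983 m/s; V²/2g = 0.2003 m
Re = 1.19×10^5, ε/D = 2.57×10^-5 → f = 0.01732 (Haaland)
Major: h_f = f(L/D)·V²/2g = 0.01732·15286·0.2003 = 53.04 m
Minor: ΣK = 27.5; h_m = ΣK·V²/2g = 5.517 m
Total H_L = 53.04 + 5.517 = 58.56 m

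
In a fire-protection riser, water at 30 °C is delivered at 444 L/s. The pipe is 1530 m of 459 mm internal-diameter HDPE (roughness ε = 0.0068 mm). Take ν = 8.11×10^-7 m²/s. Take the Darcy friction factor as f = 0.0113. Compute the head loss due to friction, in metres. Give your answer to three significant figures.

h_f ≈ 13.8 m

V = 4Q/(πD²) = 4·0.444/(π·0.459²) = 2.683 m/s
h_f = f(L/D)V²/(2g) = 0.01130·(1530/0.459)·2.683²/(2·9.81) = 13.82 m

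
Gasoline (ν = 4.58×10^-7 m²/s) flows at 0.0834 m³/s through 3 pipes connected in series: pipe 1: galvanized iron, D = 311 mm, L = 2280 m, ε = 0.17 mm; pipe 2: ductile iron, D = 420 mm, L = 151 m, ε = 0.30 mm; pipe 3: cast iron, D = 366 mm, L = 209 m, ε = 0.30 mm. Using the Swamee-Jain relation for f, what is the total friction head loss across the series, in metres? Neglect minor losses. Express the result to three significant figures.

H ≈ 8.48 m

Pipe 1: V = 1.098 m/s, Re = 7.46×10^5, ε/D = 5.47×10^-4, f = 0.01777, h_1 = f(L/D)V²/2g = 8.003 m
Pipe 2: V = 0.6020 m/s, Re = 5.52×10^5, ε/D = 7.14×10^-4, f = 0.01893, h_2 = f(L/D)V²/2g = 0.1257 m
Pipe 3: V = 0.7927 m/s, Re = 6.33×10^5, ε/D = 8.20×10^-4, f = 0.01938, h_3 = f(L/D)V²/2g = 0.3544 m
Series → Q common, losses add: H = Σh = 8.484 m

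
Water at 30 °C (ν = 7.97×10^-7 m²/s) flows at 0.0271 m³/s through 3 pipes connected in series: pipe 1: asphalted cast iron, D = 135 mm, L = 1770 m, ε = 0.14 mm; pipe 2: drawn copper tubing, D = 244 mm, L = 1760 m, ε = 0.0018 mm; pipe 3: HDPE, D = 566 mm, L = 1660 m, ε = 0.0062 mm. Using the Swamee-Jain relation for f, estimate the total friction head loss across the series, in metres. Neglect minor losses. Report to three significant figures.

Pipe 1: V = 1.893 m/s, Re = 3.21×10^5, ε/D = 0.00104, f = 0.02084, h_1 = f(L/D)V²/2g = 49.92 m
Pipe 2: V = 0.5796 m/s, Re = 1.77×10^5, ε/D = 7.38×10^-6, f = 0.01596, h_2 = f(L/D)V²/2g = 1.971 m
Pipe 3: V = 0.1077 m/s, Re = 7.65×10^4, ε/D = 1.10×10^-5, f = 0.01896, h_3 = f(L/D)V²/2g = 0.03289 m
Series → Q common, losses add: H = Σh = 51.92 m

H ≈ 51.9 m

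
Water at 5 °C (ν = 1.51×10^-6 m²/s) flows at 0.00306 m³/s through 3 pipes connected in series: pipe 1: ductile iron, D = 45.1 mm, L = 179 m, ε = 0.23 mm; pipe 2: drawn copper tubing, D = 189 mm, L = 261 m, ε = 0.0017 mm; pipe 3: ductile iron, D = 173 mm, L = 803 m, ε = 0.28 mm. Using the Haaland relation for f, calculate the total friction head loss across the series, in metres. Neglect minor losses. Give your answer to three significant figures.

H ≈ 23.9 m

Pipe 1: V = 1.915 m/s, Re = 5.72×10^4, ε/D = 0.00510, f = 0.03205, h_1 = f(L/D)V²/2g = 23.79 m
Pipe 2: V = 0.1091 m/s, Re = 1.37×10^4, ε/D = 8.99×10^-6, f = 0.02841, h_2 = f(L/D)V²/2g = 0.02379 m
Pipe 3: V = 0.1302 m/s, Re = 1.49×10^4, ε/D = 0.00162, f = 0.03038, h_3 = f(L/D)V²/2g = 0.1218 m
Series → Q common, losses add: H = Σh = 23.93 m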